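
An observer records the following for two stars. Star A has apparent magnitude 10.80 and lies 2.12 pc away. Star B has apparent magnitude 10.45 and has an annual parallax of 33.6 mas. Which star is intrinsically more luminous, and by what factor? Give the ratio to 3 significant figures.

Star B is more luminous, by a factor of 272.

Star A: M = m − 5 log₁₀ d + 5 = 10.80 − 5·0.3263 + 5 = 14.168
Star B: p = 33.6 mas = 0.0336″ → d = 1/p = 29.76 pc
Star B: M = m − 5 log₁₀ d + 5 = 10.45 − 5·1.4737 + 5 = 8.082
ΔM = M_A − M_B = 14.168 − (8.082) = 6.087; smaller M is more luminous → Star B.
L ratio = 10^(0.4 |ΔM|) = 10^2.435 = 272.1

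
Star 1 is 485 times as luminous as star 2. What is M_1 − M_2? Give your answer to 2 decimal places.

M_1 − M_2 ≈ -6.71

Pogson: ΔM = −2.5 log₁₀(ratio) = −2.5 log₁₀(485) = −2.5 × 2.6857 = -6.714
Star 1 is brighter, so it has the smaller magnitude: the difference is negative.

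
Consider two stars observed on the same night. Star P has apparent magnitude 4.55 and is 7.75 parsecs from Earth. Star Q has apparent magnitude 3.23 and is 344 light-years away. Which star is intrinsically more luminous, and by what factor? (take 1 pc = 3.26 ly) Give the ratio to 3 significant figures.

Star P: M = m − 5 log₁₀ d + 5 = 4.55 − 5·0.8893 + 5 = 5.103
Star Q: d = 344 ly / 3.26 = 105.5 pc
Star Q: M = m − 5 log₁₀ d + 5 = 3.23 − 5·2.0233 + 5 = -1.887
ΔM = M_P − M_Q = 5.103 − (-1.887) = 6.990; smaller M is more luminous → Star Q.
L ratio = 10^(0.4 |ΔM|) = 10^2.796 = 625.3

Star Q is more luminous, by a factor of 625.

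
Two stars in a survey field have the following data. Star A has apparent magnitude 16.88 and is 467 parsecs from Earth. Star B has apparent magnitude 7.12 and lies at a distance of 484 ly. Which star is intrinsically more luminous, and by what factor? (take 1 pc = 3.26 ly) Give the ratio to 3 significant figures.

Star B is more luminous, by a factor of 810.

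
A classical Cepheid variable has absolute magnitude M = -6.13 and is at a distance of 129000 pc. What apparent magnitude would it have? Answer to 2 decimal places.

m ≈ 14.42

m = M + 5 log₁₀ d − 5 = -6.13 + 5·5.1106 − 5 = 14.423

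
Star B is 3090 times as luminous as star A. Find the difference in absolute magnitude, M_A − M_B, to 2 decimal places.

M_A − M_B ≈ 8.72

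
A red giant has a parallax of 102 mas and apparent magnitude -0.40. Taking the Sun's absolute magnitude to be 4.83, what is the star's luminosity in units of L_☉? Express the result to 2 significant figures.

L/L_☉ ≈ 120

d = 1/p = 1000/102 mas = 9.804 pc
M = m − 5 log₁₀ d + 5 = -0.40 − 5·0.9914 + 5 = -0.357
M − M_☉ = -0.357 − 4.83 = -5.187
L/L_☉ = 10^(−0.4 × -5.187) = 118.8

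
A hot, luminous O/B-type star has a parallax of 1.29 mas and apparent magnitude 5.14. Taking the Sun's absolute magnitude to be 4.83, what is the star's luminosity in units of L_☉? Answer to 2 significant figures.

L/L_☉ ≈ 4500

d = 1/p = 1000/1.29 mas = 775.2 pc
M = m − 5 log₁₀ d + 5 = 5.14 − 5·2.8894 + 5 = -4.307
M − M_☉ = -4.307 − 4.83 = -9.137
L/L_☉ = 10^(−0.4 × -9.137) = 4517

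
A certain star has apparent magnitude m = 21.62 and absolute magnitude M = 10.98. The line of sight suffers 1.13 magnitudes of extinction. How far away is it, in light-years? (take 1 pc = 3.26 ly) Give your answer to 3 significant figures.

d ≈ 2600 ly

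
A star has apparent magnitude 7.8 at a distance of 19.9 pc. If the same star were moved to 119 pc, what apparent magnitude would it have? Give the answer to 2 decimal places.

Flux ∝ 1/d², so Δm = 5 log₁₀(d₂/d₁) = 5 log₁₀(119/19.9) = 3.883
m₂ = m₁ + Δm = 7.8 + (3.883) = 11.683

m ≈ 11.68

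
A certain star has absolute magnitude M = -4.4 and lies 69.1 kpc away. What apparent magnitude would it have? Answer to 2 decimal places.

m ≈ 14.80

d = 69.1 kpc = 69100 pc
m = M + 5 log₁₀ d − 5 = -4.4 + 5·4.8395 − 5 = 14.797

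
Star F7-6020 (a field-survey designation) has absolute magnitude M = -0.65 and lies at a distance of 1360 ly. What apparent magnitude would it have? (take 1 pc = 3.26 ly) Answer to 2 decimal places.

m ≈ 7.45

d = 1360 ly / 3.26 = 417.2 pc
m = M + 5 log₁₀ d − 5 = -0.65 + 5·2.6203 − 5 = 7.452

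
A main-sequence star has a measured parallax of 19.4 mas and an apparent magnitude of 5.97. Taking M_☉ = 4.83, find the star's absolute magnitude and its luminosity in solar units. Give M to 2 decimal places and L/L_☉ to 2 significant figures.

d = 1/p = 1000/19.4 mas = 51.55 pc
M = m − 5 log₁₀ d + 5 = 5.97 − 5·1.7122 + 5 = 2.409
M − M_☉ = 2.409 − 4.83 = -2.421
L/L_☉ = 10^(−0.4 × -2.421) = 9.298

M ≈ 2.41; L/L_☉ ≈ 9.3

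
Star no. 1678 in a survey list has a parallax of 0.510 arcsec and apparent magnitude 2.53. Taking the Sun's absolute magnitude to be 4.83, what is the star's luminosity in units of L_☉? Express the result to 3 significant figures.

L/L_☉ ≈ 0.320

d = 1/p = 1/0.510″ = 1.961 pc
M = m − 5 log₁₀ d + 5 = 2.53 − 5·0.2924 + 5 = 6.068
M − M_☉ = 6.068 − 4.83 = 1.238
L/L_☉ = 10^(−0.4 × 1.238) = 0.3198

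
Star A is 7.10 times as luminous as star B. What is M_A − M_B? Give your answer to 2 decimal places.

M_A − M_B ≈ -2.13

Pogson: ΔM = −2.5 log₁₀(ratio) = −2.5 log₁₀(7.10) = −2.5 × 0.8513 = -2.128
Star A is brighter, so it has the smaller magnitude: the difference is negative.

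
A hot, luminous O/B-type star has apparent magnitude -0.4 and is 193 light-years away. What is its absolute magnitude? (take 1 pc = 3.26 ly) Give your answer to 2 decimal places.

M ≈ -4.26

d = 193 ly / 3.26 = 59.20 pc
5 log₁₀(d/10 pc) = 5 log₁₀(59.20) − 5 = 3.862
M = m − 5 log₁₀(d/10) = -0.4 − 3.862 = -4.262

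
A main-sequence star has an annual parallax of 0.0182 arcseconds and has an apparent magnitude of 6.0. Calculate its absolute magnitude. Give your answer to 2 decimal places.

M ≈ 2.30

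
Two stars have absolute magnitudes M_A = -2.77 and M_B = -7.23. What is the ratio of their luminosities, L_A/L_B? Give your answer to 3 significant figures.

L_A/L_B ≈ 0.0164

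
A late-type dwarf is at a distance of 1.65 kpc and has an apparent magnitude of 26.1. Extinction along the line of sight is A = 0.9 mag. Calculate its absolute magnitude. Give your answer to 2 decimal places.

M ≈ 14.11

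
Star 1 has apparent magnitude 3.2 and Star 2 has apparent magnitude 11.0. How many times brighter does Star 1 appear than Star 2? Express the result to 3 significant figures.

Δm = 3.2 − (11.0) = -7.8
Flux ratio = 10^(−0.4 Δm) = 10^(−0.4 × -7.8) = 10^3.120 = 1318

1320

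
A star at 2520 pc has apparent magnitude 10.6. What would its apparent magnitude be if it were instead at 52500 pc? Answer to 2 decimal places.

Flux ∝ 1/d², so Δm = 5 log₁₀(d₂/d₁) = 5 log₁₀(52500/2520) = 6.594
m₂ = m₁ + Δm = 10.6 + (6.594) = 17.194

m ≈ 17.19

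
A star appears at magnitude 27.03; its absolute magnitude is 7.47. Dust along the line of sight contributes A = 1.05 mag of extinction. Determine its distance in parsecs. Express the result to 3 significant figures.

d ≈ 50400 pc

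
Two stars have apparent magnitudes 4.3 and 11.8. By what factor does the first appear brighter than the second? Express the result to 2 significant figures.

Magnitude difference = -7.5
Flux ratio = 10^(−0.4 Δm) = 10^(−0.4 × -7.5) = 10^3.000 = 1000

1000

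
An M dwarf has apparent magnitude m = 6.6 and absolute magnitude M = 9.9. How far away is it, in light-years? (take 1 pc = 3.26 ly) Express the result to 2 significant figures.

d ≈ 7.1 ly

μ = m − M = -3.300
m − M = 5 log₁₀ d − 5
log₁₀ d = (m − M)/5 + 1 = 0.3400
d = 10^0.3400 = 2.188 pc
= 7.132 ly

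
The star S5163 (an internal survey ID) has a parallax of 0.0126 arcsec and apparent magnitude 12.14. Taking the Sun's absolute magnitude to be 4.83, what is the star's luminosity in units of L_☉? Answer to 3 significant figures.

L/L_☉ ≈ 0.0750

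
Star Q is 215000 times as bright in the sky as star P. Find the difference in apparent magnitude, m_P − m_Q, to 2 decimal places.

m_P − m_Q ≈ 13.33

Pogson: Δm = −2.5 log₁₀(ratio) = −2.5 log₁₀(215000) = −2.5 × 5.3324 = -13.331
Star Q is brighter so has the smaller magnitude: m_P − m_Q is positive.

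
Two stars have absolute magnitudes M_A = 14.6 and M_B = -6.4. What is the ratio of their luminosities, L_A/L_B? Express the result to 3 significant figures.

L_A/L_B ≈ 3.98×10^-9

ΔM = M_A − M_B = 21.0
L_A/L_B = 10^(−0.4 ΔM) = 10^-8.400 = 3.981×10^-9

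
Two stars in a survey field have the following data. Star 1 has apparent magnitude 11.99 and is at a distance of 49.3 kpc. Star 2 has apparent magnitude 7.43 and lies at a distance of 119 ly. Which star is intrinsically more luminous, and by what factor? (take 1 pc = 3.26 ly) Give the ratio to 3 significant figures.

Star 1 is more luminous, by a factor of 27400.

Star 1: d = 49.3 kpc = 49300 pc
Star 1: M = m − 5 log₁₀ d + 5 = 11.99 − 5·4.6928 + 5 = -6.474
Star 2: d = 119 ly / 3.26 = 36.50 pc
Star 2: M = m − 5 log₁₀ d + 5 = 7.43 − 5·1.5623 + 5 = 4.618
ΔM = M_1 − M_2 = -6.474 − (4.618) = -11.093; smaller M is more luminous → Star 1.
L ratio = 10^(0.4 |ΔM|) = 10^4.437 = 27350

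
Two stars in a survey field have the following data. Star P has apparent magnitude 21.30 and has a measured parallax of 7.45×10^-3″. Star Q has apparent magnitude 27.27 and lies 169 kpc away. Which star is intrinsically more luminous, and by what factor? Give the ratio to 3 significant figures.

Star Q is more luminous, by a factor of 6490.

Star P: d = 1/p = 1/7.45×10^-3″ = 134.2 pc
Star P: M = m − 5 log₁₀ d + 5 = 21.30 − 5·2.1278 + 5 = 15.661
Star Q: d = 169 kpc = 169000 pc
Star Q: M = m − 5 log₁₀ d + 5 = 27.27 − 5·5.2279 + 5 = 6.131
ΔM = M_P − M_Q = 15.661 − (6.131) = 9.530; smaller M is more luminous → Star Q.
L ratio = 10^(0.4 |ΔM|) = 10^3.812 = 6488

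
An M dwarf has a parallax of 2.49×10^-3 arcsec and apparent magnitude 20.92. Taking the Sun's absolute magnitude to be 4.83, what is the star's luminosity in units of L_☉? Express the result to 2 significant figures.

d = 1/p = 1/2.49×10^-3″ = 401.6 pc
M = m − 5 log₁₀ d + 5 = 20.92 − 5·2.6038 + 5 = 12.901
M − M_☉ = 12.901 − 4.83 = 8.071
L/L_☉ = 10^(−0.4 × 8.071) = 5.910×10^-4

L/L_☉ ≈ 5.9×10^-4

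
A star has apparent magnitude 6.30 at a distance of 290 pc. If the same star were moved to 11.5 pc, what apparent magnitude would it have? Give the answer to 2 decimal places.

Flux ∝ 1/d², so Δm = 5 log₁₀(d₂/d₁) = 5 log₁₀(11.5/290) = -7.009
m₂ = m₁ + Δm = 6.30 + (-7.009) = -0.709

m ≈ -0.71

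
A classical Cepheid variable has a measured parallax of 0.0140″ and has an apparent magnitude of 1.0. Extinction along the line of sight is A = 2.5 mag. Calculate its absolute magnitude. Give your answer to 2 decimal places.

d = 1/p = 1/0.0140″ = 71.43 pc
5 log₁₀(d/10 pc) = 5 log₁₀(71.43) − 5 = 4.269
M = m − 5 log₁₀(d/10) − A = 1.0 − 4.269 − 2.5 = -5.769

M ≈ -5.77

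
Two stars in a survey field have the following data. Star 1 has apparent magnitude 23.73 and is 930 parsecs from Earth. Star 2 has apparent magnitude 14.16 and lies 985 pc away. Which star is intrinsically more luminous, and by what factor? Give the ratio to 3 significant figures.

Star 2 is more luminous, by a factor of 7550.

Star 1: M = m − 5 log₁₀ d + 5 = 23.73 − 5·2.9685 + 5 = 13.888
Star 2: M = m − 5 log₁₀ d + 5 = 14.16 − 5·2.9934 + 5 = 4.193
ΔM = M_1 − M_2 = 13.888 − (4.193) = 9.695; smaller M is more luminous → Star 2.
L ratio = 10^(0.4 |ΔM|) = 10^3.878 = 7549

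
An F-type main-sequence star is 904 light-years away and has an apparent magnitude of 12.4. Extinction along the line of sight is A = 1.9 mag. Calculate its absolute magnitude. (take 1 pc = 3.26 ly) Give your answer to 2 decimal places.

M ≈ 3.29

d = 904 ly / 3.26 = 277.3 pc
5 log₁₀(d/10 pc) = 5 log₁₀(277.3) − 5 = 7.215
M = m − 5 log₁₀(d/10) − A = 12.4 − 7.215 − 1.9 = 3.285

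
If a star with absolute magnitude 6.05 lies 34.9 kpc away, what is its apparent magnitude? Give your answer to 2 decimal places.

d = 34.9 kpc = 34900 pc
m = M + 5 log₁₀ d − 5 = 6.05 + 5·4.5428 − 5 = 23.764

m ≈ 23.76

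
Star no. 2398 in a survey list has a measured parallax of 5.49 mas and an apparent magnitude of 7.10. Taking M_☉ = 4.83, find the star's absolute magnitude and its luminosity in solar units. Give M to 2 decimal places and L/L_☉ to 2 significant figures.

M ≈ 0.80; L/L_☉ ≈ 41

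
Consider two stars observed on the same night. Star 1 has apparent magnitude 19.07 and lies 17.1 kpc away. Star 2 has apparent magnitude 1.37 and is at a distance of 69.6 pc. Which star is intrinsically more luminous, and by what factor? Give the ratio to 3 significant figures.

Star 2 is more luminous, by a factor of 199.

Star 1: d = 17.1 kpc = 17100 pc
Star 1: M = m − 5 log₁₀ d + 5 = 19.07 − 5·4.2330 + 5 = 2.905
Star 2: M = m − 5 log₁₀ d + 5 = 1.37 − 5·1.8426 + 5 = -2.843
ΔM = M_1 − M_2 = 2.905 − (-2.843) = 5.748; smaller M is more luminous → Star 2.
L ratio = 10^(0.4 |ΔM|) = 10^2.299 = 199.2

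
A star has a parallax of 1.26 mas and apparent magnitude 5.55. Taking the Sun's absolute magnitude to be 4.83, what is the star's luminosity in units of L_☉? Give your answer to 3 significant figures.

L/L_☉ ≈ 3250

d = 1/p = 1000/1.26 mas = 793.7 pc
M = m − 5 log₁₀ d + 5 = 5.55 − 5·2.8996 + 5 = -3.948
M − M_☉ = -3.948 − 4.83 = -8.778
L/L_☉ = 10^(−0.4 × -8.778) = 3245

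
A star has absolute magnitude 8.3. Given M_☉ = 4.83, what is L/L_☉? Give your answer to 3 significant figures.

L/L_☉ ≈ 0.0409

M − M_☉ = 8.3 − 4.83 = 3.470
L/L_☉ = 10^(−0.4 (M − M_☉)) = 10^-1.388 = 0.04093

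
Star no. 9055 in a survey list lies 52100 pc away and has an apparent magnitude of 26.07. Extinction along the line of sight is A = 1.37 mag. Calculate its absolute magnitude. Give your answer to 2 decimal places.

M ≈ 6.12

5 log₁₀(d/10 pc) = 5 log₁₀(52100) − 5 = 18.584
M = m − 5 log₁₀(d/10) − A = 26.07 − 18.584 − 1.37 = 6.116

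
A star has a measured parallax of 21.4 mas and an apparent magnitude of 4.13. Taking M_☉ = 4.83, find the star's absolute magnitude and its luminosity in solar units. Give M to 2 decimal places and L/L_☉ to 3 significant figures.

M ≈ 0.78; L/L_☉ ≈ 41.6

d = 1/p = 1000/21.4 mas = 46.73 pc
M = m − 5 log₁₀ d + 5 = 4.13 − 5·1.6696 + 5 = 0.782
M − M_☉ = 0.782 − 4.83 = -4.048
L/L_☉ = 10^(−0.4 × -4.048) = 41.61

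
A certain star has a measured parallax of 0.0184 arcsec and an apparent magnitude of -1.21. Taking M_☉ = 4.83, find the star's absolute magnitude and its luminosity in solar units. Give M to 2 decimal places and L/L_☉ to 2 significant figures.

M ≈ -4.89; L/L_☉ ≈ 7700

d = 1/p = 1/0.0184″ = 54.35 pc
M = m − 5 log₁₀ d + 5 = -1.21 − 5·1.7352 + 5 = -4.886
M − M_☉ = -4.886 − 4.83 = -9.716
L/L_☉ = 10^(−0.4 × -9.716) = 7698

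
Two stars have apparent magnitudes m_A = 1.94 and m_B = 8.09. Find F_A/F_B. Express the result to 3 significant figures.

F_A/F_B ≈ 288

Magnitude difference = -6.15
Flux ratio = 10^(−0.4 Δm) = 10^(−0.4 × -6.15) = 10^2.460 = 288.4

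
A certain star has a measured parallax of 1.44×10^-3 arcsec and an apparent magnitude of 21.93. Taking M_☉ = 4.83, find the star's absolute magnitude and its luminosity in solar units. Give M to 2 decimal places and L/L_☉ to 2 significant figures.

d = 1/p = 1/1.44×10^-3″ = 694.4 pc
M = m − 5 log₁₀ d + 5 = 21.93 − 5·2.8416 + 5 = 12.722
M − M_☉ = 12.722 − 4.83 = 7.892
L/L_☉ = 10^(−0.4 × 7.892) = 6.971×10^-4

M ≈ 12.72; L/L_☉ ≈ 7.0×10^-4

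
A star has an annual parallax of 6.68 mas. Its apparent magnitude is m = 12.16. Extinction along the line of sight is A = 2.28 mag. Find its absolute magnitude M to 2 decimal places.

M ≈ 4.00

p = 6.68 mas = 6.68×10^-3″ → d = 1/p = 149.7 pc
5 log₁₀(d/10 pc) = 5 log₁₀(149.7) − 5 = 5.876
M = m − 5 log₁₀(d/10) − A = 12.16 − 5.876 − 2.28 = 4.004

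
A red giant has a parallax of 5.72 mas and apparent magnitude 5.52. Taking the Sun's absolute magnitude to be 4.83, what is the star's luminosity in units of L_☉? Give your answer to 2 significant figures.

L/L_☉ ≈ 160

d = 1/p = 1000/5.72 mas = 174.8 pc
M = m − 5 log₁₀ d + 5 = 5.52 − 5·2.2426 + 5 = -0.693
M − M_☉ = -0.693 − 4.83 = -5.523
L/L_☉ = 10^(−0.4 × -5.523) = 161.9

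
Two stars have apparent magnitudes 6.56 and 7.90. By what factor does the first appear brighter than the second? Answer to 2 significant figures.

Δm = 6.56 − (7.90) = -1.34
Flux ratio = 10^(−0.4 Δm) = 10^(−0.4 × -1.34) = 10^0.536 = 3.436

3.4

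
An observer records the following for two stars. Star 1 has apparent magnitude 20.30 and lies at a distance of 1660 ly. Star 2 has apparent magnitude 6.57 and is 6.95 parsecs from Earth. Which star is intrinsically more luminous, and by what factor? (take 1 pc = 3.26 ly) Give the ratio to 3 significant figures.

Star 2 is more luminous, by a factor of 57.8.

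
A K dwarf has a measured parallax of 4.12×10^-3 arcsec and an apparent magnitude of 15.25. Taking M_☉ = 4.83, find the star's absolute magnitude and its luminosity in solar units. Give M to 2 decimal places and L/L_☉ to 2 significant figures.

M ≈ 8.32; L/L_☉ ≈ 0.040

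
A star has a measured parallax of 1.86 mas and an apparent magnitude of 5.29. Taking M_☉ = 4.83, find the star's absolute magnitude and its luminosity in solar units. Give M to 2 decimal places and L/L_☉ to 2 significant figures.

M ≈ -3.36; L/L_☉ ≈ 1900

d = 1/p = 1000/1.86 mas = 537.6 pc
M = m − 5 log₁₀ d + 5 = 5.29 − 5·2.7305 + 5 = -3.362
M − M_☉ = -3.362 − 4.83 = -8.192
L/L_☉ = 10^(−0.4 × -8.192) = 1892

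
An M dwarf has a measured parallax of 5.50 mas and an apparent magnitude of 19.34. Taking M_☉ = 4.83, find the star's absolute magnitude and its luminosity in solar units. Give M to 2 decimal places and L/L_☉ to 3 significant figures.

M ≈ 13.04; L/L_☉ ≈ 5.19×10^-4

d = 1/p = 1000/5.50 mas = 181.8 pc
M = m − 5 log₁₀ d + 5 = 19.34 − 5·2.2596 + 5 = 13.042
M − M_☉ = 13.042 − 4.83 = 8.212
L/L_☉ = 10^(−0.4 × 8.212) = 5.191×10^-4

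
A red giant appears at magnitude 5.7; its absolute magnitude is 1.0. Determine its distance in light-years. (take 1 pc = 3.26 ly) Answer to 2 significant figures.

Distance modulus: m − M = 5.7 − (1.0) = 4.700
m − M = 5 log₁₀ d − 5
log₁₀ d = (m − M)/5 + 1 = 1.9400
d = 10^1.9400 = 87.10 pc
= 283.9 ly

d ≈ 280 ly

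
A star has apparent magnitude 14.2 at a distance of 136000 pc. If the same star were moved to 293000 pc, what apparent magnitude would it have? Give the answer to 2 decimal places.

m ≈ 15.87

Flux ∝ 1/d², so Δm = 5 log₁₀(d₂/d₁) = 5 log₁₀(293000/136000) = 1.667
m₂ = m₁ + Δm = 14.2 + (1.667) = 15.867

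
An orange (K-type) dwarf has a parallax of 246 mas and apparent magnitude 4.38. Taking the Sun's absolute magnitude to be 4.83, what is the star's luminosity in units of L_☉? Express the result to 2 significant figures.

d = 1/p = 1000/246 mas = 4.065 pc
M = m − 5 log₁₀ d + 5 = 4.38 − 5·0.6091 + 5 = 6.335
M − M_☉ = 6.335 − 4.83 = 1.505
L/L_☉ = 10^(−0.4 × 1.505) = 0.2501

L/L_☉ ≈ 0.25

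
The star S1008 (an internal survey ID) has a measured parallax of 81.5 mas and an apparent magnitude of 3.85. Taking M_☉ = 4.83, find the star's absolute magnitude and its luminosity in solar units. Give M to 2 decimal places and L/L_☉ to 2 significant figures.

M ≈ 3.41; L/L_☉ ≈ 3.7

d = 1/p = 1000/81.5 mas = 12.27 pc
M = m − 5 log₁₀ d + 5 = 3.85 − 5·1.0888 + 5 = 3.406
M − M_☉ = 3.406 − 4.83 = -1.424
L/L_☉ = 10^(−0.4 × -1.424) = 3.713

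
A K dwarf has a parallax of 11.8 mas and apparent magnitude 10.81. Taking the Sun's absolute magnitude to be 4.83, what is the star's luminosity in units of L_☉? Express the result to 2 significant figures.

d = 1/p = 1000/11.8 mas = 84.75 pc
M = m − 5 log₁₀ d + 5 = 10.81 − 5·1.9281 + 5 = 6.169
M − M_☉ = 6.169 − 4.83 = 1.339
L/L_☉ = 10^(−0.4 × 1.339) = 0.2912

L/L_☉ ≈ 0.29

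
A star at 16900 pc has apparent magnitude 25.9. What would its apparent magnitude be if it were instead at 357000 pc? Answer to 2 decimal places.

m ≈ 32.52

Flux ∝ 1/d², so Δm = 5 log₁₀(d₂/d₁) = 5 log₁₀(357000/16900) = 6.624
m₂ = m₁ + Δm = 25.9 + (6.624) = 32.524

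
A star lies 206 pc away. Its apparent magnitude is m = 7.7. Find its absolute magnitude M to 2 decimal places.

5 log₁₀(d/10 pc) = 5 log₁₀(206.0) − 5 = 6.569
M = m − 5 log₁₀(d/10) = 7.7 − 6.569 = 1.131

M ≈ 1.13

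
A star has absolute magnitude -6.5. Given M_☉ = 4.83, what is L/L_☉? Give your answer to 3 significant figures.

L/L_☉ ≈ 34000

M − M_☉ = -6.5 − 4.83 = -11.330
L/L_☉ = 10^(−0.4 (M − M_☉)) = 10^4.532 = 34040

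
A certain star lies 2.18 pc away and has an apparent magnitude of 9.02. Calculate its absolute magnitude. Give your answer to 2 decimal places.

M ≈ 12.33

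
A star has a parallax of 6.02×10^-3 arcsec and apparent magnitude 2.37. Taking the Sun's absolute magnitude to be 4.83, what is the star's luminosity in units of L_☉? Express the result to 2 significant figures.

d = 1/p = 1/6.02×10^-3″ = 166.1 pc
M = m − 5 log₁₀ d + 5 = 2.37 − 5·2.2204 + 5 = -3.732
M − M_☉ = -3.732 − 4.83 = -8.562
L/L_☉ = 10^(−0.4 × -8.562) = 2660

L/L_☉ ≈ 2700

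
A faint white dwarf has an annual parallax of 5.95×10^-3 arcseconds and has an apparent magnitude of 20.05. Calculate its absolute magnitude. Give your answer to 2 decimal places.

d = 1/p = 1/5.95×10^-3″ = 168.1 pc
5 log₁₀(d/10 pc) = 5 log₁₀(168.1) − 5 = 6.127
M = m − 5 log₁₀(d/10) = 20.05 − 6.127 = 13.923

M ≈ 13.92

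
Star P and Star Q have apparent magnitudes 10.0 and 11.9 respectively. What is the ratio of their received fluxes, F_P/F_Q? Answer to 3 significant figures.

Δm = 10.0 − (11.9) = -1.9
Flux ratio = 10^(−0.4 Δm) = 10^(−0.4 × -1.9) = 10^0.760 = 5.754

F_P/F_Q ≈ 5.75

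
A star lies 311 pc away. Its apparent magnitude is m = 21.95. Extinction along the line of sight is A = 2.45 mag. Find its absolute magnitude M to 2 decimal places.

M ≈ 12.04

5 log₁₀(d/10 pc) = 5 log₁₀(311.0) − 5 = 7.464
M = m − 5 log₁₀(d/10) − A = 21.95 − 7.464 − 2.45 = 12.036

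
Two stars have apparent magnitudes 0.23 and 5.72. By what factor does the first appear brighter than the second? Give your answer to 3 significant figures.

Δm = 0.23 − (5.72) = -5.49
Flux ratio = 10^(−0.4 Δm) = 10^(−0.4 × -5.49) = 10^2.196 = 157.0

157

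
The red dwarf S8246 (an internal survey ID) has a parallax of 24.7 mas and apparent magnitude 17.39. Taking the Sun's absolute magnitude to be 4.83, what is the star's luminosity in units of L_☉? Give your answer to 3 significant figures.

d = 1/p = 1000/24.7 mas = 40.49 pc
M = m − 5 log₁₀ d + 5 = 17.39 − 5·1.6073 + 5 = 14.353
M − M_☉ = 14.353 − 4.83 = 9.523
L/L_☉ = 10^(−0.4 × 9.523) = 1.551×10^-4

L/L_☉ ≈ 1.55×10^-4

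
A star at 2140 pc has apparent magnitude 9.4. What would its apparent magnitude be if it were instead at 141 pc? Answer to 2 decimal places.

Flux ∝ 1/d², so Δm = 5 log₁₀(d₂/d₁) = 5 log₁₀(141/2140) = -5.906
m₂ = m₁ + Δm = 9.4 + (-5.906) = 3.494

m ≈ 3.49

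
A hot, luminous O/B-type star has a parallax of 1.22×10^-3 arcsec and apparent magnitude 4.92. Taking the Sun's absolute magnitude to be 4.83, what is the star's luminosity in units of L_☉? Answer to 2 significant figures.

L/L_☉ ≈ 6200

d = 1/p = 1/1.22×10^-3″ = 819.7 pc
M = m − 5 log₁₀ d + 5 = 4.92 − 5·2.9136 + 5 = -4.648
M − M_☉ = -4.648 − 4.83 = -9.478
L/L_☉ = 10^(−0.4 × -9.478) = 6184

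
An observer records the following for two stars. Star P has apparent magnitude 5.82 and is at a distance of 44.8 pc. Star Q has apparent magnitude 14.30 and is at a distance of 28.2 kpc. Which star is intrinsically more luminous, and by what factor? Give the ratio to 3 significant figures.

Star Q is more luminous, by a factor of 161.

Star P: M = m − 5 log₁₀ d + 5 = 5.82 − 5·1.6513 + 5 = 2.564
Star Q: d = 28.2 kpc = 28200 pc
Star Q: M = m − 5 log₁₀ d + 5 = 14.30 − 5·4.4502 + 5 = -2.951
ΔM = M_P − M_Q = 2.564 − (-2.951) = 5.515; smaller M is more luminous → Star Q.
L ratio = 10^(0.4 |ΔM|) = 10^2.206 = 160.7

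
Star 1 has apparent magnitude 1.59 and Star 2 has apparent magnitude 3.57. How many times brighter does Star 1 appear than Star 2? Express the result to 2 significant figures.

6.2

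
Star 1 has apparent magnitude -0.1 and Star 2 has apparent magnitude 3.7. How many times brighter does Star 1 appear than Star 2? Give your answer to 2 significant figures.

33

Magnitude difference = -3.8
Flux ratio = 10^(−0.4 Δm) = 10^(−0.4 × -3.8) = 10^1.520 = 33.11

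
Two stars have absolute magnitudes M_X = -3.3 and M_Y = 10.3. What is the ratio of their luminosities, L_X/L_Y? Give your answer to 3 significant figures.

L_X/L_Y ≈ 275000

ΔM = M_X − M_Y = -13.6
L_X/L_Y = 10^(−0.4 ΔM) = 10^5.440 = 275400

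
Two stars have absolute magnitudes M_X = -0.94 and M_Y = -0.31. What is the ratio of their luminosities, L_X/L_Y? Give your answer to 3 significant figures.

ΔM = M_X − M_Y = -0.63
L_X/L_Y = 10^(−0.4 ΔM) = 10^0.252 = 1.786

L_X/L_Y ≈ 1.79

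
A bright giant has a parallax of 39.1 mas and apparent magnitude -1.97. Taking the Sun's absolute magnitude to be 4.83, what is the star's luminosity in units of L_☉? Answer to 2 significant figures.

L/L_☉ ≈ 3400

d = 1/p = 1000/39.1 mas = 25.58 pc
M = m − 5 log₁₀ d + 5 = -1.97 − 5·1.4078 + 5 = -4.009
M − M_☉ = -4.009 − 4.83 = -8.839
L/L_☉ = 10^(−0.4 × -8.839) = 3433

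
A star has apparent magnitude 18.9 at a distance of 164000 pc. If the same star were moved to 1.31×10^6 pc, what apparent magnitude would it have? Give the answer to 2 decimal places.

Flux ∝ 1/d², so Δm = 5 log₁₀(d₂/d₁) = 5 log₁₀(1.31×10^6/164000) = 4.512
m₂ = m₁ + Δm = 18.9 + (4.512) = 23.412

m ≈ 23.41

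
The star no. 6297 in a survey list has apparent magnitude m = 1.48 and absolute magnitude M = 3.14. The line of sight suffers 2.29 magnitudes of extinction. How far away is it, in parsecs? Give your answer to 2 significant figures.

d ≈ 1.6 pc

m − M = 5 log₁₀(d/10 pc) + A  ⇒  1.48 − (3.14) − 2.29 = 5 log₁₀(d/10)
-3.950 = 5 log₁₀(d/10)
log₁₀ d = (m − M − A)/5 + 1 = 0.2100
d = 10^0.2100 = 1.622 pc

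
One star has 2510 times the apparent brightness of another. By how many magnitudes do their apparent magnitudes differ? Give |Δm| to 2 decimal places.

|Δm| ≈ 8.50

Pogson: Δm = −2.5 log₁₀(ratio) = −2.5 log₁₀(2510) = −2.5 × 3.3997 = -8.499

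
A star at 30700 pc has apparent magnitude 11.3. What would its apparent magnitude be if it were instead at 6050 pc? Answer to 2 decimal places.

m ≈ 7.77

Flux ∝ 1/d², so Δm = 5 log₁₀(d₂/d₁) = 5 log₁₀(6050/30700) = -3.527
m₂ = m₁ + Δm = 11.3 + (-3.527) = 7.773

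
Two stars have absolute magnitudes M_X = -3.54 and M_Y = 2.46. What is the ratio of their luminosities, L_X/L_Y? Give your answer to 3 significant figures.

ΔM = M_X − M_Y = -6.00
L_X/L_Y = 10^(−0.4 ΔM) = 10^2.400 = 251.2

L_X/L_Y ≈ 251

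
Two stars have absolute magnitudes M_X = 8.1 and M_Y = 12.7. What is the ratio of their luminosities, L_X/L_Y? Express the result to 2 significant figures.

L_X/L_Y ≈ 69

ΔM = M_X − M_Y = -4.6
L_X/L_Y = 10^(−0.4 ΔM) = 10^1.840 = 69.18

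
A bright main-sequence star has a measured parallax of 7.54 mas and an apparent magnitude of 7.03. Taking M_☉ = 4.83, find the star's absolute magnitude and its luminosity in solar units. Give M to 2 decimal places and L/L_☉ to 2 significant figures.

M ≈ 1.42; L/L_☉ ≈ 23

d = 1/p = 1000/7.54 mas = 132.6 pc
M = m − 5 log₁₀ d + 5 = 7.03 − 5·2.1226 + 5 = 1.417
M − M_☉ = 1.417 − 4.83 = -3.413
L/L_☉ = 10^(−0.4 × -3.413) = 23.19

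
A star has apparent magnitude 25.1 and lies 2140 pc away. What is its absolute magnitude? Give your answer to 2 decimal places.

M ≈ 13.45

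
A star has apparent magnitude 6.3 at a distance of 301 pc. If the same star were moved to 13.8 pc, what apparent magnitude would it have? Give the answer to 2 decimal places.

Flux ∝ 1/d², so Δm = 5 log₁₀(d₂/d₁) = 5 log₁₀(13.8/301) = -6.693
m₂ = m₁ + Δm = 6.3 + (-6.693) = -0.393

m ≈ -0.39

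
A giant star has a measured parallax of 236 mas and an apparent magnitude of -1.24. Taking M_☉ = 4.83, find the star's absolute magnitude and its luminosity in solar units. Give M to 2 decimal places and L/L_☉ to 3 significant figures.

d = 1/p = 1000/236 mas = 4.237 pc
M = m − 5 log₁₀ d + 5 = -1.24 − 5·0.6271 + 5 = 0.625
M − M_☉ = 0.625 − 4.83 = -4.205
L/L_☉ = 10^(−0.4 × -4.205) = 48.10

M ≈ 0.62; L/L_☉ ≈ 48.1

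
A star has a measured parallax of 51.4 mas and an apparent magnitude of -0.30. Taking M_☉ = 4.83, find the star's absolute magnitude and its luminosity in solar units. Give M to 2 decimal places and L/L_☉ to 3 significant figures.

d = 1/p = 1000/51.4 mas = 19.46 pc
M = m − 5 log₁₀ d + 5 = -0.30 − 5·1.2890 + 5 = -1.745
M − M_☉ = -1.745 − 4.83 = -6.575
L/L_☉ = 10^(−0.4 × -6.575) = 426.7

M ≈ -1.75; L/L_☉ ≈ 427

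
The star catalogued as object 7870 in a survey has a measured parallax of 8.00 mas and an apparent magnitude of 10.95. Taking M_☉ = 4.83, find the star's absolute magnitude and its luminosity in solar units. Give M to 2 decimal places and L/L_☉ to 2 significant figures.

d = 1/p = 1000/8.00 mas = 125.0 pc
M = m − 5 log₁₀ d + 5 = 10.95 − 5·2.0969 + 5 = 5.465
M − M_☉ = 5.465 − 4.83 = 0.635
L/L_☉ = 10^(−0.4 × 0.635) = 0.5570

M ≈ 5.47; L/L_☉ ≈ 0.56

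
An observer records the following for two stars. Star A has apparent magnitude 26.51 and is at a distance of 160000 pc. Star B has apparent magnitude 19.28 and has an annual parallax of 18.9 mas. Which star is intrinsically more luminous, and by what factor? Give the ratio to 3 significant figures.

Star A is more luminous, by a factor of 11700.

Star A: M = m − 5 log₁₀ d + 5 = 26.51 − 5·5.2041 + 5 = 5.489
Star B: p = 18.9 mas = 0.0189″ → d = 1/p = 52.91 pc
Star B: M = m − 5 log₁₀ d + 5 = 19.28 − 5·1.7235 + 5 = 15.662
ΔM = M_A − M_B = 5.489 − (15.662) = -10.173; smaller M is more luminous → Star A.
L ratio = 10^(0.4 |ΔM|) = 10^4.069 = 11730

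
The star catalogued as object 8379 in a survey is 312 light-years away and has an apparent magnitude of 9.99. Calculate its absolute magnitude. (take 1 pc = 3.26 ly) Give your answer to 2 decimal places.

M ≈ 5.09

d = 312 ly / 3.26 = 95.71 pc
5 log₁₀(d/10 pc) = 5 log₁₀(95.71) − 5 = 4.905
M = m − 5 log₁₀(d/10) = 9.99 − 4.905 = 5.085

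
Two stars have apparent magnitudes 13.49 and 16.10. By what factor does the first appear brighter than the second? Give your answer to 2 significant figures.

Δm = 13.49 − (16.10) = -2.61
Flux ratio = 10^(−0.4 Δm) = 10^(−0.4 × -2.61) = 10^1.044 = 11.07

11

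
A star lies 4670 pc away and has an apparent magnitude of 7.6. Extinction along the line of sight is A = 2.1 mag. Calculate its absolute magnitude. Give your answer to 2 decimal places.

M ≈ -7.85

5 log₁₀(d/10 pc) = 5 log₁₀(4670) − 5 = 13.347
M = m − 5 log₁₀(d/10) − A = 7.6 − 13.347 − 2.1 = -7.847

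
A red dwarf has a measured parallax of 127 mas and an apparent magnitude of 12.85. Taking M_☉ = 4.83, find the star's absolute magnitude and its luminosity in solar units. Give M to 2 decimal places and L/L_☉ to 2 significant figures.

M ≈ 13.37; L/L_☉ ≈ 3.8×10^-4

d = 1/p = 1000/127 mas = 7.874 pc
M = m − 5 log₁₀ d + 5 = 12.85 − 5·0.8962 + 5 = 13.369
M − M_☉ = 13.369 − 4.83 = 8.539
L/L_☉ = 10^(−0.4 × 8.539) = 3.841×10^-4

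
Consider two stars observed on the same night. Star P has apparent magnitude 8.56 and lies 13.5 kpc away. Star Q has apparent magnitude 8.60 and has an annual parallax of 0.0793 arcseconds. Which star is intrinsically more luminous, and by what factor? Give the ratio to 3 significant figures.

Star P: d = 13.5 kpc = 13500 pc
Star P: M = m − 5 log₁₀ d + 5 = 8.56 − 5·4.1303 + 5 = -7.092
Star Q: d = 1/p = 1/0.0793″ = 12.61 pc
Star Q: M = m − 5 log₁₀ d + 5 = 8.60 − 5·1.1007 + 5 = 8.096
ΔM = M_P − M_Q = -7.092 − (8.096) = -15.188; smaller M is more luminous → Star P.
L ratio = 10^(0.4 |ΔM|) = 10^6.075 = 1.189×10^6

Star P is more luminous, by a factor of 1.19×10^6.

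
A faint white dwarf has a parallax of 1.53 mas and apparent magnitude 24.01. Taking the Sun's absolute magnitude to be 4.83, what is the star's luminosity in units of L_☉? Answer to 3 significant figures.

L/L_☉ ≈ 9.09×10^-5

d = 1/p = 1000/1.53 mas = 653.6 pc
M = m − 5 log₁₀ d + 5 = 24.01 − 5·2.8153 + 5 = 14.933
M − M_☉ = 14.933 − 4.83 = 10.103
L/L_☉ = 10^(−0.4 × 10.103) = 9.091×10^-5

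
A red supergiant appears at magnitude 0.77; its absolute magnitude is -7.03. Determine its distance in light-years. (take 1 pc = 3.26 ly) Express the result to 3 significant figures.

d ≈ 1180 ly

μ = m − M = 7.800
m − M = 5 log₁₀ d − 5
log₁₀ d = (m − M)/5 + 1 = 2.5600
d = 10^2.5600 = 363.1 pc
= 1184 ly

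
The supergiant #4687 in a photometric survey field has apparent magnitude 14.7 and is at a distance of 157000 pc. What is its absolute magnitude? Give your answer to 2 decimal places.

M ≈ -6.28

5 log₁₀(d/10 pc) = 5 log₁₀(157000) − 5 = 20.979
M = m − 5 log₁₀(d/10) = 14.7 − 20.979 = -6.279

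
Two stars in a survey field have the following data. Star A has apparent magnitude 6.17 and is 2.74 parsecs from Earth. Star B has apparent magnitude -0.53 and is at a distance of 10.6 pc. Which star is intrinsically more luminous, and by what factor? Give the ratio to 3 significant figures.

Star B is more luminous, by a factor of 7160.

Star A: M = m − 5 log₁₀ d + 5 = 6.17 − 5·0.4378 + 5 = 8.981
Star B: M = m − 5 log₁₀ d + 5 = -0.53 − 5·1.0253 + 5 = -0.657
ΔM = M_A − M_B = 8.981 − (-0.657) = 9.638; smaller M is more luminous → Star B.
L ratio = 10^(0.4 |ΔM|) = 10^3.855 = 7163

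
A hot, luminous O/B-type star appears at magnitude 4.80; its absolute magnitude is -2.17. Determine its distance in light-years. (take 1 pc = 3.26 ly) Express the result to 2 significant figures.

Distance modulus: m − M = 4.80 − (-2.17) = 6.970
m − M = 5 log₁₀ d − 5
log₁₀ d = (m − M)/5 + 1 = 2.3940
d = 10^2.3940 = 247.7 pc
= 807.6 ly

d ≈ 810 ly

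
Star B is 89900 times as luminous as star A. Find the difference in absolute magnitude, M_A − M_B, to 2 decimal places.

Pogson: ΔM = −2.5 log₁₀(ratio) = −2.5 log₁₀(89900) = −2.5 × 4.9538 = -12.384
Star B is brighter so has the smaller magnitude: M_A − M_B is positive.

M_A − M_B ≈ 12.38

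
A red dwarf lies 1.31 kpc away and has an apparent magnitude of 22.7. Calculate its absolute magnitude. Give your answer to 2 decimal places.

d = 1.31 kpc = 1310 pc
5 log₁₀(d/10 pc) = 5 log₁₀(1310) − 5 = 10.586
M = m − 5 log₁₀(d/10) = 22.7 − 10.586 = 12.114

M ≈ 12.11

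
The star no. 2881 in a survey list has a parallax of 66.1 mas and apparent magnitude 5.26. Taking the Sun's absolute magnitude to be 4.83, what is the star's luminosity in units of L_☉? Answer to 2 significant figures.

d = 1/p = 1000/66.1 mas = 15.13 pc
M = m − 5 log₁₀ d + 5 = 5.26 − 5·1.1798 + 5 = 4.361
M − M_☉ = 4.361 − 4.83 = -0.469
L/L_☉ = 10^(−0.4 × -0.469) = 1.540

L/L_☉ ≈ 1.5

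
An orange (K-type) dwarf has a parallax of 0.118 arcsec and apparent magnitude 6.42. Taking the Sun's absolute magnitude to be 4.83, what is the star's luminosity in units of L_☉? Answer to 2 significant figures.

L/L_☉ ≈ 0.17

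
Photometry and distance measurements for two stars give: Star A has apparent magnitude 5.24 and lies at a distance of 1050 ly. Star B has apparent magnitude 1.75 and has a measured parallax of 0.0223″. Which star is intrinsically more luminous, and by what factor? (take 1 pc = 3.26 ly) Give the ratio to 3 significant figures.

Star A is more luminous, by a factor of 2.07.

Star A: d = 1050 ly / 3.26 = 322.1 pc
Star A: M = m − 5 log₁₀ d + 5 = 5.24 − 5·2.5080 + 5 = -2.300
Star B: d = 1/p = 1/0.0223″ = 44.84 pc
Star B: M = m − 5 log₁₀ d + 5 = 1.75 − 5·1.6517 + 5 = -1.508
ΔM = M_A − M_B = -2.300 − (-1.508) = -0.791; smaller M is more luminous → Star A.
L ratio = 10^(0.4 |ΔM|) = 10^0.317 = 2.073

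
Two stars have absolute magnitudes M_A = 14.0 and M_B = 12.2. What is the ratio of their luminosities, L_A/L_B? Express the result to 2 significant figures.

ΔM = M_A − M_B = 1.8
L_A/L_B = 10^(−0.4 ΔM) = 10^-0.720 = 0.1905

L_A/L_B ≈ 0.19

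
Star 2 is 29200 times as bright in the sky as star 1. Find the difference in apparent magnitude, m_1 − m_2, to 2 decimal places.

Pogson: Δm = −2.5 log₁₀(ratio) = −2.5 log₁₀(29200) = −2.5 × 4.4654 = -11.163
Star 2 is brighter so has the smaller magnitude: m_1 − m_2 is positive.

m_1 − m_2 ≈ 11.16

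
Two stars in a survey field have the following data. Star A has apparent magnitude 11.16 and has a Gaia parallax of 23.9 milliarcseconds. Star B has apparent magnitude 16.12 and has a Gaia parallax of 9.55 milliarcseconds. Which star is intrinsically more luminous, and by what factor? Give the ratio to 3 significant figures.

Star A: p = 23.9 mas = 0.0239″ → d = 1/p = 41.84 pc
Star A: M = m − 5 log₁₀ d + 5 = 11.16 − 5·1.6216 + 5 = 8.052
Star B: p = 9.55 mas = 9.55×10^-3″ → d = 1/p = 104.7 pc
Star B: M = m − 5 log₁₀ d + 5 = 16.12 − 5·2.0200 + 5 = 11.020
ΔM = M_A − M_B = 8.052 − (11.020) = -2.968; smaller M is more luminous → Star A.
L ratio = 10^(0.4 |ΔM|) = 10^1.187 = 15.39

Star A is more luminous, by a factor of 15.4.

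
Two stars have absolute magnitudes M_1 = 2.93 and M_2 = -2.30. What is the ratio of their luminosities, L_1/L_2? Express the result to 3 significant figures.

ΔM = M_1 − M_2 = 5.23
L_1/L_2 = 10^(−0.4 ΔM) = 10^-2.092 = 8.091×10^-3

L_1/L_2 ≈ 8.09×10^-3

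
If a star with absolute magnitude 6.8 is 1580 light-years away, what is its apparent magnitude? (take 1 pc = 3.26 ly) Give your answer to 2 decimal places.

d = 1580 ly / 3.26 = 484.7 pc
m = M + 5 log₁₀ d − 5 = 6.8 + 5·2.6854 − 5 = 15.227

m ≈ 15.23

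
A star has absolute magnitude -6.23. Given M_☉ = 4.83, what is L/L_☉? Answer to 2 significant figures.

L/L_☉ ≈ 27000

M − M_☉ = -6.23 − 4.83 = -11.060
L/L_☉ = 10^(−0.4 (M − M_☉)) = 10^4.424 = 26550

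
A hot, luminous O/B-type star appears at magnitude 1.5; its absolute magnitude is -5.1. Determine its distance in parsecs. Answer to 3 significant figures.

μ = m − M = 6.600
m − M = 5 log₁₀ d − 5
log₁₀ d = (m − M)/5 + 1 = 2.3200
d = 10^2.3200 = 208.9 pc

d ≈ 209 pc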